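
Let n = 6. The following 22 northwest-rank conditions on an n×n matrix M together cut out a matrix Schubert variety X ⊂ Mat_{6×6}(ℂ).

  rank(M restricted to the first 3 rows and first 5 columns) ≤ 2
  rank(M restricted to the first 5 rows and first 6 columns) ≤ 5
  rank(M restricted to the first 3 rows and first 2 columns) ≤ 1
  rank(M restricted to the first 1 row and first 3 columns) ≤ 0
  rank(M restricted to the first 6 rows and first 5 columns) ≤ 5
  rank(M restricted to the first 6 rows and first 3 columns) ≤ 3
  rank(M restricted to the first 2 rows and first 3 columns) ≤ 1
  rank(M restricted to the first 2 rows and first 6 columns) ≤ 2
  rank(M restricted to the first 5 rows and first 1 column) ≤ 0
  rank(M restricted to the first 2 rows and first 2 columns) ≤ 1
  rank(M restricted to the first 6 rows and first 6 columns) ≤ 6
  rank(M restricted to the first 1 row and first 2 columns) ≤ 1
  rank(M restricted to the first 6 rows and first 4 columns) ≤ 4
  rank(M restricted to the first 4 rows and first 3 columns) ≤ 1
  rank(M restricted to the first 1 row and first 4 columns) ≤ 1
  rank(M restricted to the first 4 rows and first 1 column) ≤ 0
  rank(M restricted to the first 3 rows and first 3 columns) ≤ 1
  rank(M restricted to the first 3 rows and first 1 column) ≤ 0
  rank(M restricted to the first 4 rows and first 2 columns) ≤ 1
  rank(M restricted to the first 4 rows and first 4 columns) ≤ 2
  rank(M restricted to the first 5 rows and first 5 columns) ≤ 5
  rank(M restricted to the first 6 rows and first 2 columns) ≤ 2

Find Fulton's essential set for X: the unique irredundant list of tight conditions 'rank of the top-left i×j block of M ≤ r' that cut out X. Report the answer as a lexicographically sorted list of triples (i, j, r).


Rank table r_w(6×6) implied by the 22 constraints:

  i=1: 0, 0, 0, 1, 1, 1
  i=2: 0, 1, 1, 2, 2, 2
  i=3: 0, 1, 1, 2, 2, 3
  i=4: 0, 1, 1, 2, 3, 4
  i=5: 0, 1, 2, 3, 4, 5
  i=6: 1, 2, 3, 4, 5, 6

reading off 1-entries of Δ²R: w = (4, 2, 6, 5, 3, 1).

Rothe diagram D(w) (10 cells), 4 SE-corners (essential conditions):

[(1, 3, 0), (3, 5, 2), (4, 3, 1), (5, 1, 0)]


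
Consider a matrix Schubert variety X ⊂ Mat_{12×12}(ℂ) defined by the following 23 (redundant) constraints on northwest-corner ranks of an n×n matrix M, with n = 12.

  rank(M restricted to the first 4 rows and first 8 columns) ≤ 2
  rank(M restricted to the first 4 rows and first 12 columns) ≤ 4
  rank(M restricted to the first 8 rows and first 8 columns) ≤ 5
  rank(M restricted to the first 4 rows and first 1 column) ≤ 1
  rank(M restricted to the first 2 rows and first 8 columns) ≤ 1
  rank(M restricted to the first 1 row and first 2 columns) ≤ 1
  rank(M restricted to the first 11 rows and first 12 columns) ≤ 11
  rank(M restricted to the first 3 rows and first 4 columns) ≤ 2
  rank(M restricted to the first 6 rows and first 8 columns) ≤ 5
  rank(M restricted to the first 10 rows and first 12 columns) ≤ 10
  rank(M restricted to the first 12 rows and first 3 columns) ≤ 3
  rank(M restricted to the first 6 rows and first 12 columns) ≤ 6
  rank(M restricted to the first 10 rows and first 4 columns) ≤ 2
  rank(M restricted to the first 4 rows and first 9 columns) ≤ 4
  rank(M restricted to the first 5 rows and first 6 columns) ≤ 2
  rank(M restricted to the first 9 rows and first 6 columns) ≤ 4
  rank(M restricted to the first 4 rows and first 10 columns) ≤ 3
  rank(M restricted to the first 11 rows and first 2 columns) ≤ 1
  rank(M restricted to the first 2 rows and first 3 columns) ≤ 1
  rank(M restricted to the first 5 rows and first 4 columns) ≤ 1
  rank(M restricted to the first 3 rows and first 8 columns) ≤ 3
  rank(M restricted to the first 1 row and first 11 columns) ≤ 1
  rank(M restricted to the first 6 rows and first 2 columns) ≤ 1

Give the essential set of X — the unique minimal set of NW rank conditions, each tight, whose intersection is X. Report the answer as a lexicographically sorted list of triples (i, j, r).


Propagating the 23 rank bounds to every northwest block:

  R[1]: 1 | 1 | 1 | 1 | 1 | 1 | 1 | 1 | 1 | 1 | 1 | 1
  R[2]: 1 | 1 | 1 | 1 | 1 | 1 | 1 | 1 | 2 | 2 | 2 | 2
  R[3]: 1 | 1 | 1 | 1 | 2 | 2 | 2 | 2 | 3 | 3 | 3 | 3
  R[4]: 1 | 1 | 1 | 1 | 2 | 2 | 2 | 2 | 3 | 3 | 4 | 4
  R[5]: 1 | 1 | 1 | 1 | 2 | 2 | 3 | 3 | 4 | 4 | 5 | 5
  R[6]: 1 | 1 | 2 | 2 | 3 | 3 | 4 | 4 | 5 | 5 | 6 | 6
  R[7]: 1 | 1 | 2 | 2 | 3 | 4 | 5 | 5 | 6 | 6 | 7 | 7
  R[8]: 1 | 1 | 2 | 2 | 3 | 4 | 5 | 5 | 6 | 7 | 8 | 8
  R[9]: 1 | 1 | 2 | 2 | 3 | 4 | 5 | 6 | 7 | 8 | 9 | 9
  R[10]: 1 | 1 | 2 | 2 | 3 | 4 | 5 | 6 | 7 | 8 | 9 | 10
  R[11]: 1 | 1 | 2 | 3 | 4 | 5 | 6 | 7 | 8 | 9 | 10 | 11
  R[12]: 1 | 2 | 3 | 4 | 5 | 6 | 7 | 8 | 9 | 10 | 11 | 12

the unique w with this rank table is (1, 9, 5, 11, 7, 3, 6, 10, 8, 12, 4, 2).

|D(w)|=32, |Ess(w)|=8:

[(2, 8, 1), (4, 8, 2), (4, 10, 3), (5, 4, 1), (5, 6, 2), (8, 8, 5), (10, 4, 2), (11, 2, 1)]


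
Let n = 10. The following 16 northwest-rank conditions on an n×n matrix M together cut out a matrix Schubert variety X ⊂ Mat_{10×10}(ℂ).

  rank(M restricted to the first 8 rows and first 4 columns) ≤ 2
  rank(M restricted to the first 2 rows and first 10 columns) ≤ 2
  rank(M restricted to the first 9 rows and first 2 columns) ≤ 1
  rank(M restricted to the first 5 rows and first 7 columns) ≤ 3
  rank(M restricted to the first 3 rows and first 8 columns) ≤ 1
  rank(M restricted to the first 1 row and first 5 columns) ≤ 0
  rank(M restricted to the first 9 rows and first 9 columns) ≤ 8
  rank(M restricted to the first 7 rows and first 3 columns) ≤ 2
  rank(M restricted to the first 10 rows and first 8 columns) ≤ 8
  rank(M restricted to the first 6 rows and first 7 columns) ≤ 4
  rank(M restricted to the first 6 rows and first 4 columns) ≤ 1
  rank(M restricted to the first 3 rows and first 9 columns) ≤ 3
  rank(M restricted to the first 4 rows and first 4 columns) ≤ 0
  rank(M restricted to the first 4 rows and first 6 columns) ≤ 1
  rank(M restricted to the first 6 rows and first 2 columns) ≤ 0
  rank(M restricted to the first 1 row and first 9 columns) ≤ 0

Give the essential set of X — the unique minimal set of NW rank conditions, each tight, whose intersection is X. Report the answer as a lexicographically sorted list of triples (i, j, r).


Rank table r_w(10×10) implied by the 16 constraints:

  i=1: 0 0 0 0 0 0 0 0 0 1
  i=2: 0 0 0 0 1 1 1 1 1 2
  i=3: 0 0 0 0 1 1 1 1 2 3
  i=4: 0 0 0 0 1 1 2 2 3 4
  i=5: 0 0 1 1 2 2 3 3 4 5
  i=6: 0 0 1 1 2 3 4 4 5 6
  i=7: 1 1 2 2 3 4 5 5 6 7
  i=8: 1 1 2 2 3 4 5 6 7 8
  i=9: 1 1 2 3 4 5 6 7 8 9
  i=10: 1 2 3 4 5 6 7 8 9 10

giving w = (10, 5, 9, 7, 3, 6, 1, 8, 4, 2) via Δ²R.

ℓ(w)=33; the 8 essential cells (i,j,r):

[(1, 9, 0), (3, 8, 1), (4, 4, 0), (4, 6, 1), (6, 2, 0), (6, 4, 1), (8, 4, 2), (9, 2, 1)]


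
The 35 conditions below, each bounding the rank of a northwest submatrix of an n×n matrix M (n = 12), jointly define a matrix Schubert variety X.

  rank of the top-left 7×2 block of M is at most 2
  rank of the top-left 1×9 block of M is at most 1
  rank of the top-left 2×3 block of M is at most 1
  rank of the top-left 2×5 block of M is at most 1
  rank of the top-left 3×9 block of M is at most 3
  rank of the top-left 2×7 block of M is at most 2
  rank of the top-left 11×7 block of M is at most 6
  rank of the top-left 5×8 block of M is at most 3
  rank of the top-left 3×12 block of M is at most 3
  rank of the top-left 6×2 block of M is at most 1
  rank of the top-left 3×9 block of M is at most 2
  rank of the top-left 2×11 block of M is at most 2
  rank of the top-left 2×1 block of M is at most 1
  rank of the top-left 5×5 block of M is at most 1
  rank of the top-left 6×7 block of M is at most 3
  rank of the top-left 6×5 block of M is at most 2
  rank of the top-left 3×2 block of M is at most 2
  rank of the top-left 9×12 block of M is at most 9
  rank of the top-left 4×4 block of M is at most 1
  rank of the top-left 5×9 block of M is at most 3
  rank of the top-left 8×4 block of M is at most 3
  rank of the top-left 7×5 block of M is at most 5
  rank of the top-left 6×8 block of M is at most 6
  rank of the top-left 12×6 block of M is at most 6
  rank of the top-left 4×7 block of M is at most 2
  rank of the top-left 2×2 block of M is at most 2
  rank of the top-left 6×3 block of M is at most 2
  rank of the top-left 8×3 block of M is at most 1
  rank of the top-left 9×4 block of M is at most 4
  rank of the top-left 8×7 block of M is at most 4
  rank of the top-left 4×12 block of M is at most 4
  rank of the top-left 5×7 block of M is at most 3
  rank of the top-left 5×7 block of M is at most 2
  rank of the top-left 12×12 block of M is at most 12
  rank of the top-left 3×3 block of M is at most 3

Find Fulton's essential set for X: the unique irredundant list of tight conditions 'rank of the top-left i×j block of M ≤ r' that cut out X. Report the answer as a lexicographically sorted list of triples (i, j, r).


The tightest implied rank at each (i,j), from the 35 conditions:

  row 1: 1 1 1 1 1 1 1 1 1 1 1 1
  row 2: 1 1 1 1 1 2 2 2 2 2 2 2
  row 3: 1 1 1 1 1 2 2 2 2 3 3 3
  row 4: 1 1 1 1 1 2 2 3 3 4 4 4
  row 5: 1 1 1 1 1 2 2 3 3 4 5 5
  row 6: 1 1 1 2 2 3 3 4 4 5 6 6
  row 7: 1 1 1 2 3 4 4 5 5 6 7 7
  row 8: 1 1 1 2 3 4 4 5 6 7 8 8
  row 9: 1 2 2 3 4 5 5 6 7 8 9 9
  row 10: 1 2 3 4 5 6 6 7 8 9 10 10
  row 11: 1 2 3 4 5 6 6 7 8 9 10 11
  row 12: 1 2 3 4 5 6 7 8 9 10 11 12

reading off 1-entries of Δ²R: w = (1, 6, 10, 8, 11, 4, 5, 9, 2, 3, 12, 7).

Rothe diagram D(w) (30 cells), 7 SE-corners (essential conditions):

[(3, 9, 2), (5, 5, 1), (5, 7, 2), (5, 9, 3), (8, 3, 1), (8, 7, 4), (11, 7, 6)]


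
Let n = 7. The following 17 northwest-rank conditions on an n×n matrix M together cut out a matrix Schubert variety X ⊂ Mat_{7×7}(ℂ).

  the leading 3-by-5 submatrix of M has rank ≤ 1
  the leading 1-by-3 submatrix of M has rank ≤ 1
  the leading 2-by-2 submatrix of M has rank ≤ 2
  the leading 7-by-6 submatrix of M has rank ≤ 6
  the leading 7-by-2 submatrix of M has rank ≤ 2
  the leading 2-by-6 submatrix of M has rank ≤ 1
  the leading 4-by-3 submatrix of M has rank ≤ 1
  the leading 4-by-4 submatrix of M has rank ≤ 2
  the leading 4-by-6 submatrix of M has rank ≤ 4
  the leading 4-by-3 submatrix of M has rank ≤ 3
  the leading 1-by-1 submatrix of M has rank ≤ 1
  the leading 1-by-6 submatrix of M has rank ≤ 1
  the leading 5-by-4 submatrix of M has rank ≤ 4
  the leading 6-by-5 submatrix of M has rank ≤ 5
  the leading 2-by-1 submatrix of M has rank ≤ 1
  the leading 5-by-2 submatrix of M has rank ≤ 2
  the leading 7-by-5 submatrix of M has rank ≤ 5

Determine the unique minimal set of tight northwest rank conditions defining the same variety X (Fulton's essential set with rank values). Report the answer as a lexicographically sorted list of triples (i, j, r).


Rank table r_w(7×7) implied by the 17 constraints:

  R[1]: 1, 1, 1, 1, 1, 1, 1
  R[2]: 1, 1, 1, 1, 1, 1, 2
  R[3]: 1, 1, 1, 1, 1, 2, 3
  R[4]: 1, 1, 1, 2, 2, 3, 4
  R[5]: 1, 2, 2, 3, 3, 4, 5
  R[6]: 1, 2, 3, 4, 4, 5, 6
  R[7]: 1, 2, 3, 4, 5, 6, 7

so w = (1, 7, 6, 4, 2, 3, 5).

D(w) has 11 cells with 3 SE-corners; essential set:

[(2, 6, 1), (3, 5, 1), (4, 3, 1)]


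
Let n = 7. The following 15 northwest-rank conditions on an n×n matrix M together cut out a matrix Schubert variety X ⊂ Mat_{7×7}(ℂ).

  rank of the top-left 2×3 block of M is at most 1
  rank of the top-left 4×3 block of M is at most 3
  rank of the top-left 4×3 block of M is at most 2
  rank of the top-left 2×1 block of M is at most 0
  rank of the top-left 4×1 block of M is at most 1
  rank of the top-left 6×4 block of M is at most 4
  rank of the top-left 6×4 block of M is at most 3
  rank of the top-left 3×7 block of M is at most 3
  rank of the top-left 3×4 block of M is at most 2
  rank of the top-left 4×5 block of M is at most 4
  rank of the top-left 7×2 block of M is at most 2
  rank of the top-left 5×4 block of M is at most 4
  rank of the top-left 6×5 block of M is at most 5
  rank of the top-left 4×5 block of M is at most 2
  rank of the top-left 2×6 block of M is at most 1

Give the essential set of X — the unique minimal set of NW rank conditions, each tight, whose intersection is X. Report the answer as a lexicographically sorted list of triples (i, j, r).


The tightest implied rank at each (i,j), from the 15 conditions:

  0  1  1  1  1  1  1
  0  1  1  1  1  1  2
  1  2  2  2  2  2  3
  1  2  2  2  2  3  4
  1  2  3  3  3  4  5
  1  2  3  3  4  5  6
  1  2  3  4  5  6  7

reading off 1-entries of Δ²R: w = (2, 7, 1, 6, 3, 5, 4).

4 SE-corners of the 10-cell Rothe diagram give Ess(w):

[(2, 1, 0), (2, 6, 1), (4, 5, 2), (6, 4, 3)]


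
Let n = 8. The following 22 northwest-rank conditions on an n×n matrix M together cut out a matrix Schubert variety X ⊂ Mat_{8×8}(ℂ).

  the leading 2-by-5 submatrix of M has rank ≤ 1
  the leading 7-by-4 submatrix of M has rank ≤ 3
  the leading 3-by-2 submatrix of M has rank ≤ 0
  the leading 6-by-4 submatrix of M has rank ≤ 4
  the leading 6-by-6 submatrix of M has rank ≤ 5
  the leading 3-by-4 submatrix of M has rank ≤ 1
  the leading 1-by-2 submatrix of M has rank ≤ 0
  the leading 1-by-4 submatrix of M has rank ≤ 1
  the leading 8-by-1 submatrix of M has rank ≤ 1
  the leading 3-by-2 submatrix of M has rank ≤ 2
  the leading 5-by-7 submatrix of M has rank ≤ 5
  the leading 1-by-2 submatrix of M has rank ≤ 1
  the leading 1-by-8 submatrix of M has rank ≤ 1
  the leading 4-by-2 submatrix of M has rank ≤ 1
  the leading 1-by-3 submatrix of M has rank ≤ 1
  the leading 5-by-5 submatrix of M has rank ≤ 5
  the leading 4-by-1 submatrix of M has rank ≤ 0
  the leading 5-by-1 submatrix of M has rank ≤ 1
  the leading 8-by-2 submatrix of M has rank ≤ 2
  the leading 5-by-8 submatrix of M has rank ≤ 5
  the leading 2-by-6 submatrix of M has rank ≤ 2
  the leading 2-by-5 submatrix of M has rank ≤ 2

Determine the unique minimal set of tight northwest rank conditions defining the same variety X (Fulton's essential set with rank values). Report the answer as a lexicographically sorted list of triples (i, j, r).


Reconstructing r_w from the 22 given conditions:

  i=1: 0, 0, 1, 1, 1, 1, 1, 1
  i=2: 0, 0, 1, 1, 1, 2, 2, 2
  i=3: 0, 0, 1, 1, 2, 3, 3, 3
  i=4: 0, 1, 2, 2, 3, 4, 4, 4
  i=5: 1, 2, 3, 3, 4, 5, 5, 5
  i=6: 1, 2, 3, 3, 4, 5, 6, 6
  i=7: 1, 2, 3, 3, 4, 5, 6, 7
  i=8: 1, 2, 3, 4, 5, 6, 7, 8

so w = (3, 6, 5, 2, 1, 7, 8, 4).

5 SE-corners of the 12-cell Rothe diagram give Ess(w):

[(2, 5, 1), (3, 2, 0), (3, 4, 1), (4, 1, 0), (7, 4, 3)]


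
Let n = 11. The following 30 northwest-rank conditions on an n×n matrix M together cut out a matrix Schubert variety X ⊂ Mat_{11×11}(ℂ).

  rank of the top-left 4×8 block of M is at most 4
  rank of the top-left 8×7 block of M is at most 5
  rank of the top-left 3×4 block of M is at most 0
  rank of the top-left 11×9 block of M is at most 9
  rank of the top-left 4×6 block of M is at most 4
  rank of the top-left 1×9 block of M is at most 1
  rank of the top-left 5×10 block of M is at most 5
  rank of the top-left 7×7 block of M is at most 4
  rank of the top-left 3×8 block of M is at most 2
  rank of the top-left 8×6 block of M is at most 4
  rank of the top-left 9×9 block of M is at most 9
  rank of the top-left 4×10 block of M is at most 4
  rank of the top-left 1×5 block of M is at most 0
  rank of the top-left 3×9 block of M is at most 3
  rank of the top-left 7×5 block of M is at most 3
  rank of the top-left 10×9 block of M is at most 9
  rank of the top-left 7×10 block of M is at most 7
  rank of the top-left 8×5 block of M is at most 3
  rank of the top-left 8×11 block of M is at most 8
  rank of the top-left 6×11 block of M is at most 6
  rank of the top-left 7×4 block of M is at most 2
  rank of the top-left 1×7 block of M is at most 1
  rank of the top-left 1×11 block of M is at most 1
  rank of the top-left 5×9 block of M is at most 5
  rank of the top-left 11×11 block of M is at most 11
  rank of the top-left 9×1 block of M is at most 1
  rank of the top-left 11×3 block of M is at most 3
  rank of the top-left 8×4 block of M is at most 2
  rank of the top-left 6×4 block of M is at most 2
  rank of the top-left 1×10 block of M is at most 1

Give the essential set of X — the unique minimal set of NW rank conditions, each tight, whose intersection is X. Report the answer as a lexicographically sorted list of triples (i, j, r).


The tightest implied rank at each (i,j), from the 30 conditions:

  0  0  0  0  0  1  1  1  1  1  1
  0  0  0  0  1  2  2  2  2  2  2
  0  0  0  0  1  2  2  2  3  3  3
  1  1  1  1  2  3  3  3  4  4  4
  1  2  2  2  3  4  4  4  5  5  5
  1  2  2  2  3  4  4  5  6  6  6
  1  2  2  2  3  4  4  5  6  7  7
  1  2  2  2  3  4  5  6  7  8  8
  1  2  3  3  4  5  6  7  8  9  9
  1  2  3  4  5  6  7  8  9  10  10
  1  2  3  4  5  6  7  8  9  10  11

so w = (6, 5, 9, 1, 2, 8, 10, 7, 3, 4, 11).

Rothe diagram D(w) (23 cells), 5 SE-corners (essential conditions):

[(1, 5, 0), (3, 4, 0), (3, 8, 2), (7, 7, 4), (8, 4, 2)]


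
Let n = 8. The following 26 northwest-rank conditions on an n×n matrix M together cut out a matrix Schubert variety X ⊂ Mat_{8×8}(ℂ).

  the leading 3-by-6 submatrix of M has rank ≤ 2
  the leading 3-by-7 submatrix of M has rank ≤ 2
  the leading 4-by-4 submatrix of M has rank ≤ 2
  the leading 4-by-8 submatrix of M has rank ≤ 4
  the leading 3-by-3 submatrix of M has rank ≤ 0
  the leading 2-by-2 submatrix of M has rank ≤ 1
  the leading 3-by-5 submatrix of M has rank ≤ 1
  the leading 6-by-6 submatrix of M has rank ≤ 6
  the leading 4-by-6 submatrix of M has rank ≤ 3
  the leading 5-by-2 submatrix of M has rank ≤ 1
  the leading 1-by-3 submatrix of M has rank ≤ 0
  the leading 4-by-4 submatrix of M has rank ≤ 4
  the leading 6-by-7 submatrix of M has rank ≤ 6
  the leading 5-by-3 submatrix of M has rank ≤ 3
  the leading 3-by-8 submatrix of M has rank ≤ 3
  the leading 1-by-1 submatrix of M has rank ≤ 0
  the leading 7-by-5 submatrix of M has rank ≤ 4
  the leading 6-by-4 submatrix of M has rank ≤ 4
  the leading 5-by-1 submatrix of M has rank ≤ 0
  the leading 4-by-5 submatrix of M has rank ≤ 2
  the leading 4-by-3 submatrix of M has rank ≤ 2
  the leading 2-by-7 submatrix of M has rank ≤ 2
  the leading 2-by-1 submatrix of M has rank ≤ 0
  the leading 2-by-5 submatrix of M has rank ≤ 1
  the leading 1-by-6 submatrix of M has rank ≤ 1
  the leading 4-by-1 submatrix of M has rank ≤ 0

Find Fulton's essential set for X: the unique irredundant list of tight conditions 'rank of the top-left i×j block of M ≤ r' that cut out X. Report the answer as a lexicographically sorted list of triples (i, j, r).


Rank table r_w(8×8) implied by the 26 constraints:

  0 0 0 1 1 1 1 1
  0 0 0 1 1 2 2 2
  0 0 0 1 1 2 2 3
  0 1 1 2 2 3 3 4
  0 1 2 3 3 4 4 5
  1 2 3 4 4 5 5 6
  1 2 3 4 4 5 6 7
  1 2 3 4 5 6 7 8

second differences of R give the permutation w = (4, 6, 8, 2, 3, 1, 7, 5).

Fulton essential set (5 of the 15 Rothe cells):

[(3, 3, 0), (3, 5, 1), (3, 7, 2), (5, 1, 0), (7, 5, 4)]


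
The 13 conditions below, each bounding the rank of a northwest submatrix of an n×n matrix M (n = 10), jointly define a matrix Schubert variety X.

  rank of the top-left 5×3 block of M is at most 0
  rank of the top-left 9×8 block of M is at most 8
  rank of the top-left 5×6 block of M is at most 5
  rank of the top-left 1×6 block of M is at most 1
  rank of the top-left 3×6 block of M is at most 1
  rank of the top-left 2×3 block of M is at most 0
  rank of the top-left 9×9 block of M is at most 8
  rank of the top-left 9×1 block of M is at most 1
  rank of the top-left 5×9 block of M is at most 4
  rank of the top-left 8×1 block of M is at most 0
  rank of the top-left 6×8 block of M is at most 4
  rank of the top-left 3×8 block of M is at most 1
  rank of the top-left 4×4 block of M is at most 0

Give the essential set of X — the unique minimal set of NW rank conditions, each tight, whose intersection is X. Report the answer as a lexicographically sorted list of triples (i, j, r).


Reconstructing r_w from the 13 given conditions:

  0  0  0  0  1  1  1  1  1  1
  0  0  0  0  1  1  1  1  2  2
  0  0  0  0  1  1  1  1  2  3
  0  0  0  0  1  2  2  2  3  4
  0  0  0  1  2  3  3  3  4  5
  0  1  1  2  3  4  4  4  5  6
  0  1  2  3  4  5  5  5  6  7
  0  1  2  3  4  5  6  6  7  8
  1  2  3  4  5  6  7  7  8  9
  1  2  3  4  5  6  7  8  9  10

giving w = (5, 9, 10, 6, 4, 2, 3, 7, 1, 8) via Δ²R.

4 SE-corners of the 28-cell Rothe diagram give Ess(w):

[(3, 8, 1), (4, 4, 0), (5, 3, 0), (8, 1, 0)]


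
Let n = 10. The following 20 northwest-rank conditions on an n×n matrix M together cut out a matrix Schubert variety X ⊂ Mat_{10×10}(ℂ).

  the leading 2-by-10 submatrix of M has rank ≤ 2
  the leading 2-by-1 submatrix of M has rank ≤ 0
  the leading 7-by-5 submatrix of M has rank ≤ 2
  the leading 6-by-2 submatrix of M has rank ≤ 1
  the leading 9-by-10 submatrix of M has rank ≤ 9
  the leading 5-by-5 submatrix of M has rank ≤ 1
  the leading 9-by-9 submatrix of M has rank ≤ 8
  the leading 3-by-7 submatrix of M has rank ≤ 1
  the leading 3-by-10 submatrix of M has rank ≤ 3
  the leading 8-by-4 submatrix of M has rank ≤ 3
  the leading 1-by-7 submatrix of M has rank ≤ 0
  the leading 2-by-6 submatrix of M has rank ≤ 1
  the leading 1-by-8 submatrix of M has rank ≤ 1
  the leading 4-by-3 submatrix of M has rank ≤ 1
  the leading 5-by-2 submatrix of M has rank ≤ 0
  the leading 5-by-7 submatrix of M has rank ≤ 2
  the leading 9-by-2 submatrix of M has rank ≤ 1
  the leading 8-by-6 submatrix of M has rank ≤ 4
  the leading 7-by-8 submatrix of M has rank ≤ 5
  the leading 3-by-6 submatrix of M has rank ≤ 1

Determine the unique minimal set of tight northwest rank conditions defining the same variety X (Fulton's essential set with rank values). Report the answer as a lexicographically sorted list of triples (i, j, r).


Reconstructing r_w from the 20 given conditions:

  row 1: 0 | 0 | 0 | 0 | 0 | 0 | 0 | 1 | 1 | 1
  row 2: 0 | 0 | 1 | 1 | 1 | 1 | 1 | 2 | 2 | 2
  row 3: 0 | 0 | 1 | 1 | 1 | 1 | 1 | 2 | 3 | 3
  row 4: 0 | 0 | 1 | 1 | 1 | 2 | 2 | 3 | 4 | 4
  row 5: 0 | 0 | 1 | 1 | 1 | 2 | 2 | 3 | 4 | 5
  row 6: 1 | 1 | 2 | 2 | 2 | 3 | 3 | 4 | 5 | 6
  row 7: 1 | 1 | 2 | 2 | 2 | 3 | 4 | 5 | 6 | 7
  row 8: 1 | 1 | 2 | 3 | 3 | 4 | 5 | 6 | 7 | 8
  row 9: 1 | 1 | 2 | 3 | 4 | 5 | 6 | 7 | 8 | 9
  row 10: 1 | 2 | 3 | 4 | 5 | 6 | 7 | 8 | 9 | 10

the unique w with this rank table is (8, 3, 9, 6, 10, 1, 7, 4, 5, 2).

Fulton essential set (7 of the 29 Rothe cells):

[(1, 7, 0), (3, 7, 1), (5, 2, 0), (5, 5, 1), (5, 7, 2), (7, 5, 2), (9, 2, 1)]


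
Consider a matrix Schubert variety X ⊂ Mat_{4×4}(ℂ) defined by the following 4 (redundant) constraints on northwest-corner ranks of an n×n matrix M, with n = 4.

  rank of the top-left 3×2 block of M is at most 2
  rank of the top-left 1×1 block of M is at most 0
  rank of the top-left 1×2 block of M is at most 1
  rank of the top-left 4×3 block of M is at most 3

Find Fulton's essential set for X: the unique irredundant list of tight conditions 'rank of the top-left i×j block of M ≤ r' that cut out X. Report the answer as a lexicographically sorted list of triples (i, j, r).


Reconstructing r_w from the 4 given conditions:

  R[1]: 0  1  1  1
  R[2]: 1  2  2  2
  R[3]: 1  2  3  3
  R[4]: 1  2  3  4

so w = (2, 1, 3, 4).

ℓ(w)=1; the 1 essential cell (i,j,r):

[(1, 1, 0)]


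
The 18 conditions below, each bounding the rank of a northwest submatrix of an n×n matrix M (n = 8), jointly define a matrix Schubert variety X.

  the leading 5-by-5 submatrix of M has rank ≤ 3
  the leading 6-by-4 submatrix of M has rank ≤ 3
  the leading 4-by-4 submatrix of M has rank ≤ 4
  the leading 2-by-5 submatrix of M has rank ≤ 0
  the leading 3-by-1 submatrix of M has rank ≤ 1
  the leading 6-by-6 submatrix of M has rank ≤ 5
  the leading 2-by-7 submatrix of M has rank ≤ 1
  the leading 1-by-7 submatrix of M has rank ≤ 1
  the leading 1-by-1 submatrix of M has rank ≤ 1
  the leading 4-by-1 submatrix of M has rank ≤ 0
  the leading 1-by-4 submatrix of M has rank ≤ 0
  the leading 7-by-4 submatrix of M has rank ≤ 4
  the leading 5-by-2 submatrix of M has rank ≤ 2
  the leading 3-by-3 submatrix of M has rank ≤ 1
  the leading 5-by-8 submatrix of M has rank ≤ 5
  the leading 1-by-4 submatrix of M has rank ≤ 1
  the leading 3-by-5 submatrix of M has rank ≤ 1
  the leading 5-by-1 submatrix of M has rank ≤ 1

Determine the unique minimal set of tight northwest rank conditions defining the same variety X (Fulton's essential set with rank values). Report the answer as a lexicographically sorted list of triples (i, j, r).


Recovering R(i,j) via the rank-extension bound from the 18 conditions:

  row 1: 0 | 0 | 0 | 0 | 0 | 1 | 1 | 1
  row 2: 0 | 0 | 0 | 0 | 0 | 1 | 1 | 2
  row 3: 0 | 1 | 1 | 1 | 1 | 2 | 2 | 3
  row 4: 0 | 1 | 2 | 2 | 2 | 3 | 3 | 4
  row 5: 1 | 2 | 3 | 3 | 3 | 4 | 4 | 5
  row 6: 1 | 2 | 3 | 3 | 4 | 5 | 5 | 6
  row 7: 1 | 2 | 3 | 4 | 5 | 6 | 6 | 7
  row 8: 1 | 2 | 3 | 4 | 5 | 6 | 7 | 8

reading off 1-entries of Δ²R: w = (6, 8, 2, 3, 1, 5, 4, 7).

D(w) has 14 cells with 4 SE-corners; essential set:

[(2, 5, 0), (2, 7, 1), (4, 1, 0), (6, 4, 3)]


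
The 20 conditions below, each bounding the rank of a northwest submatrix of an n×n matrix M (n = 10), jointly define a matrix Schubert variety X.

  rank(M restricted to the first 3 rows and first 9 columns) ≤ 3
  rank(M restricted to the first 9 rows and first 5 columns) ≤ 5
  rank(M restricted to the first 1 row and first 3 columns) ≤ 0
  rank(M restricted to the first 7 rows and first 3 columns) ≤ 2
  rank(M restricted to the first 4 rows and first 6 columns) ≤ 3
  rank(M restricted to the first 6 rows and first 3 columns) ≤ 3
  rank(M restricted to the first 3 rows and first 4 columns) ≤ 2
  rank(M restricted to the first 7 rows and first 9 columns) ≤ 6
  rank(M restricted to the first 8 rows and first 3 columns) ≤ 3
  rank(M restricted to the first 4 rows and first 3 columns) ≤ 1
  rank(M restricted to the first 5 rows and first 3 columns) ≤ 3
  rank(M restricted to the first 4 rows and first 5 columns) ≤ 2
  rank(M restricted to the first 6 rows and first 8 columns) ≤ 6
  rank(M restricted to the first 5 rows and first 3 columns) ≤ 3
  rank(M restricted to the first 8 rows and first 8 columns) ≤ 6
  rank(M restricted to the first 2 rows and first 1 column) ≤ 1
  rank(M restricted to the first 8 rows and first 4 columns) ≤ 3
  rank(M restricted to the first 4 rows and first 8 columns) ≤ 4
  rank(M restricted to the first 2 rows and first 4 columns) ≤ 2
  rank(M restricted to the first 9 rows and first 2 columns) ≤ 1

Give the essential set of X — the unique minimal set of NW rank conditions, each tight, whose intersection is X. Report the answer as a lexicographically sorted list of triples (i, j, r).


Propagating the 20 rank bounds to every northwest block:

  0 | 0 | 0 | 1 | 1 | 1 | 1 | 1 | 1 | 1
  1 | 1 | 1 | 2 | 2 | 2 | 2 | 2 | 2 | 2
  1 | 1 | 1 | 2 | 2 | 3 | 3 | 3 | 3 | 3
  1 | 1 | 1 | 2 | 2 | 3 | 4 | 4 | 4 | 4
  1 | 1 | 2 | 3 | 3 | 4 | 5 | 5 | 5 | 5
  1 | 1 | 2 | 3 | 4 | 5 | 6 | 6 | 6 | 6
  1 | 1 | 2 | 3 | 4 | 5 | 6 | 6 | 6 | 7
  1 | 1 | 2 | 3 | 4 | 5 | 6 | 6 | 7 | 8
  1 | 1 | 2 | 3 | 4 | 5 | 6 | 7 | 8 | 9
  1 | 2 | 3 | 4 | 5 | 6 | 7 | 8 | 9 | 10

second differences of R give the permutation w = (4, 1, 6, 7, 3, 5, 10, 9, 8, 2).

Rothe diagram D(w) (17 cells), 6 SE-corners (essential conditions):

[(1, 3, 0), (4, 3, 1), (4, 5, 2), (7, 9, 6), (8, 8, 6), (9, 2, 1)]


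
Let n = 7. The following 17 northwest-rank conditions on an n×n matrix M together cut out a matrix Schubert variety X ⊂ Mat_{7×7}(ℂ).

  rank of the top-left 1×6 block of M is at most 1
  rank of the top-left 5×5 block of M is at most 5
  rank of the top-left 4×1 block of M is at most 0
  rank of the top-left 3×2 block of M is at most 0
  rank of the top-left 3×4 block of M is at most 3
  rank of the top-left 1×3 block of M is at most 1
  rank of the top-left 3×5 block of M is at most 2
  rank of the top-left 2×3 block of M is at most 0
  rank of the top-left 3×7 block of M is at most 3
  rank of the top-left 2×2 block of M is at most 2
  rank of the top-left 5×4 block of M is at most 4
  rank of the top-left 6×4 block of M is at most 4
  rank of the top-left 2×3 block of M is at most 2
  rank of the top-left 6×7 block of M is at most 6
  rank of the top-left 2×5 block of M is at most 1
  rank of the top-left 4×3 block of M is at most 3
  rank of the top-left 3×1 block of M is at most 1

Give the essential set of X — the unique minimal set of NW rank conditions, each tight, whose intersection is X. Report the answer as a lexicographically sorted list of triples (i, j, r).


Propagating the 17 rank bounds to every northwest block:

  R[1]: 0 | 0 | 0 | 1 | 1 | 1 | 1
  R[2]: 0 | 0 | 0 | 1 | 1 | 2 | 2
  R[3]: 0 | 0 | 1 | 2 | 2 | 3 | 3
  R[4]: 0 | 1 | 2 | 3 | 3 | 4 | 4
  R[5]: 1 | 2 | 3 | 4 | 4 | 5 | 5
  R[6]: 1 | 2 | 3 | 4 | 5 | 6 | 6
  R[7]: 1 | 2 | 3 | 4 | 5 | 6 | 7

reading off 1-entries of Δ²R: w = (4, 6, 3, 2, 1, 5, 7).

|D(w)|=10, |Ess(w)|=4:

[(2, 3, 0), (2, 5, 1), (3, 2, 0), (4, 1, 0)]


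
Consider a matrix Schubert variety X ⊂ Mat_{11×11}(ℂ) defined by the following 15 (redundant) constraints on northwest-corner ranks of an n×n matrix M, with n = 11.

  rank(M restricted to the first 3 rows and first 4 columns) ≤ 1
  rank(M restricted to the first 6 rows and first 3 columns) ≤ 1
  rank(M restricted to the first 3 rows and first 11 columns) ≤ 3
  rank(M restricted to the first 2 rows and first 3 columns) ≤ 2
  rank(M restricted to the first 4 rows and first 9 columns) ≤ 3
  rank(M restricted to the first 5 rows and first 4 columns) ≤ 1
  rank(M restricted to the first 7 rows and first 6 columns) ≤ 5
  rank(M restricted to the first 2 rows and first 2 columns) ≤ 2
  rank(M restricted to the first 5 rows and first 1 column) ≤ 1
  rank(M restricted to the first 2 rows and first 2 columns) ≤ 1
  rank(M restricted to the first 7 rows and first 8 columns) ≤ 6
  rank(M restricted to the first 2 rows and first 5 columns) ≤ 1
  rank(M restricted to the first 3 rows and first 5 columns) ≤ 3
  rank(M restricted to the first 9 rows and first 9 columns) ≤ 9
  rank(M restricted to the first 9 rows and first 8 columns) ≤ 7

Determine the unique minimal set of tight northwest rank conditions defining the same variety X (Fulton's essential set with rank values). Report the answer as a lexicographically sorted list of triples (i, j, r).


Computing R[i][j] = min implied NW-rank bound (n=11, 15 conditions):

  i=1: 1, 1, 1, 1, 1, 1, 1, 1, 1, 1, 1
  i=2: 1, 1, 1, 1, 1, 2, 2, 2, 2, 2, 2
  i=3: 1, 1, 1, 1, 2, 3, 3, 3, 3, 3, 3
  i=4: 1, 1, 1, 1, 2, 3, 3, 3, 3, 4, 4
  i=5: 1, 1, 1, 1, 2, 3, 4, 4, 4, 5, 5
  i=6: 1, 1, 1, 2, 3, 4, 5, 5, 5, 6, 6
  i=7: 1, 2, 2, 3, 4, 5, 6, 6, 6, 7, 7
  i=8: 1, 2, 3, 4, 5, 6, 7, 7, 7, 8, 8
  i=9: 1, 2, 3, 4, 5, 6, 7, 7, 8, 9, 9
  i=10: 1, 2, 3, 4, 5, 6, 7, 8, 9, 10, 10
  i=11: 1, 2, 3, 4, 5, 6, 7, 8, 9, 10, 11

second differences of R give the permutation w = (1, 6, 5, 10, 7, 4, 2, 3, 9, 8, 11).

Fulton essential set (5 of the 19 Rothe cells):

[(2, 5, 1), (4, 9, 3), (5, 4, 1), (6, 3, 1), (9, 8, 7)]


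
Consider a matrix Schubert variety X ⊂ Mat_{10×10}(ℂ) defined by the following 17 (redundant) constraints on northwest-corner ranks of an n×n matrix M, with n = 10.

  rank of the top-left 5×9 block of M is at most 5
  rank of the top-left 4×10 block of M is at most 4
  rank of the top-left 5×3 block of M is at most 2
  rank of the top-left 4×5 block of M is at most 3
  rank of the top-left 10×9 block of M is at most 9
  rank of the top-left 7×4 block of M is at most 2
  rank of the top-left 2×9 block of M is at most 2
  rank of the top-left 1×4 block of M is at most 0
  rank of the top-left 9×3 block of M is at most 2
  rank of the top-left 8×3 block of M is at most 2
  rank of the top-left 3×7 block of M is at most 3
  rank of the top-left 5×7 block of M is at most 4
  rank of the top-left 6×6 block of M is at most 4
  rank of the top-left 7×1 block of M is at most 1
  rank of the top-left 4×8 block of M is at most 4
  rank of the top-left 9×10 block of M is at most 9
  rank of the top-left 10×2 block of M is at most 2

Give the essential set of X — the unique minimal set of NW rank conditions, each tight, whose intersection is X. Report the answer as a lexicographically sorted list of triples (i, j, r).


Rank table r_w(10×10) implied by the 17 constraints:

  row 1: 0 0 0 0 1 1 1 1 1 1
  row 2: 1 1 1 1 2 2 2 2 2 2
  row 3: 1 2 2 2 3 3 3 3 3 3
  row 4: 1 2 2 2 3 4 4 4 4 4
  row 5: 1 2 2 2 3 4 4 5 5 5
  row 6: 1 2 2 2 3 4 5 6 6 6
  row 7: 1 2 2 2 3 4 5 6 7 7
  row 8: 1 2 2 3 4 5 6 7 8 8
  row 9: 1 2 2 3 4 5 6 7 8 9
  row 10: 1 2 3 4 5 6 7 8 9 10

so w = (5, 1, 2, 6, 8, 7, 9, 4, 10, 3).

Fulton essential set (4 of the 15 Rothe cells):

[(1, 4, 0), (5, 7, 4), (7, 4, 2), (9, 3, 2)]


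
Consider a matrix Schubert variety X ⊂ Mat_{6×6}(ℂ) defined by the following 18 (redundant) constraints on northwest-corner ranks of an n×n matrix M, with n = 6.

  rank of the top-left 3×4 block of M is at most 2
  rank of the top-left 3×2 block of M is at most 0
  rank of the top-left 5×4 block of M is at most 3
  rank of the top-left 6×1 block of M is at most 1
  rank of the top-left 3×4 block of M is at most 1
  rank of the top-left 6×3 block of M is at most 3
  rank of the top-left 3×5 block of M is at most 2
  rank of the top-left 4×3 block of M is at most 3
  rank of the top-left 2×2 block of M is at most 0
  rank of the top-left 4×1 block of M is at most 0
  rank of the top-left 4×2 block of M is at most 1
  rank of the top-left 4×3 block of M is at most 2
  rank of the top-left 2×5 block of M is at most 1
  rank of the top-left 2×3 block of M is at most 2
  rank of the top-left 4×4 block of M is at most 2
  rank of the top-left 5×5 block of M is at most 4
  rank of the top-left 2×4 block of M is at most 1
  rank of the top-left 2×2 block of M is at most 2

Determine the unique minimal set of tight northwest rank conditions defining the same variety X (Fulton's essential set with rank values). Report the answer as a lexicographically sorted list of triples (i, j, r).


Reconstructing r_w from the 18 given conditions:

  R[1]: 0, 0, 1, 1, 1, 1
  R[2]: 0, 0, 1, 1, 1, 2
  R[3]: 0, 0, 1, 1, 2, 3
  R[4]: 0, 1, 2, 2, 3, 4
  R[5]: 1, 2, 3, 3, 4, 5
  R[6]: 1, 2, 3, 4, 5, 6

the unique w with this rank table is (3, 6, 5, 2, 1, 4).

|D(w)|=10, |Ess(w)|=4:

[(2, 5, 1), (3, 2, 0), (3, 4, 1), (4, 1, 0)]


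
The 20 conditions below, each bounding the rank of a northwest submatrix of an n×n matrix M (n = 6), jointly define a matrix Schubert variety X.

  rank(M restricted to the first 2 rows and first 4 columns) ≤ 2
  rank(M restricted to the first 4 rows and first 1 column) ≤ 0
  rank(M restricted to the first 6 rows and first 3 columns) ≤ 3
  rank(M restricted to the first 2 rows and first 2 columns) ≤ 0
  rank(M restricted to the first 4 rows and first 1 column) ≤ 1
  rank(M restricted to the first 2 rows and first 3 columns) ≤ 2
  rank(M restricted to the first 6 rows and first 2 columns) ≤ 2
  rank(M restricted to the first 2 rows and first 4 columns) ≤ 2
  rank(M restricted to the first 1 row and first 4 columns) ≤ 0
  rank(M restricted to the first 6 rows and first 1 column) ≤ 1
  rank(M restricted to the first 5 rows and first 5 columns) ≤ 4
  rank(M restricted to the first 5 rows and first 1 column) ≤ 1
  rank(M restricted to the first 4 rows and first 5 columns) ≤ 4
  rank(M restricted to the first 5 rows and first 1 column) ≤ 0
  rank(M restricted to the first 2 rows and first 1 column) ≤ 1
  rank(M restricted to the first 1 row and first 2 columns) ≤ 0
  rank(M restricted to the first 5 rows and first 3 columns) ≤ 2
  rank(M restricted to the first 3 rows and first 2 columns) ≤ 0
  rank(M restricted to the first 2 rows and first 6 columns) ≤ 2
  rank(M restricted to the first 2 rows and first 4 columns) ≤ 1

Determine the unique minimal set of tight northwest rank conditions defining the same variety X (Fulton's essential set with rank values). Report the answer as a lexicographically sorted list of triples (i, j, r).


The tightest implied rank at each (i,j), from the 20 conditions:

  0, 0, 0, 0, 1, 1
  0, 0, 1, 1, 2, 2
  0, 0, 1, 2, 3, 3
  0, 1, 2, 3, 4, 4
  0, 1, 2, 3, 4, 5
  1, 2, 3, 4, 5, 6

the unique w with this rank table is (5, 3, 4, 2, 6, 1).

3 SE-corners of the 10-cell Rothe diagram give Ess(w):

[(1, 4, 0), (3, 2, 0), (5, 1, 0)]


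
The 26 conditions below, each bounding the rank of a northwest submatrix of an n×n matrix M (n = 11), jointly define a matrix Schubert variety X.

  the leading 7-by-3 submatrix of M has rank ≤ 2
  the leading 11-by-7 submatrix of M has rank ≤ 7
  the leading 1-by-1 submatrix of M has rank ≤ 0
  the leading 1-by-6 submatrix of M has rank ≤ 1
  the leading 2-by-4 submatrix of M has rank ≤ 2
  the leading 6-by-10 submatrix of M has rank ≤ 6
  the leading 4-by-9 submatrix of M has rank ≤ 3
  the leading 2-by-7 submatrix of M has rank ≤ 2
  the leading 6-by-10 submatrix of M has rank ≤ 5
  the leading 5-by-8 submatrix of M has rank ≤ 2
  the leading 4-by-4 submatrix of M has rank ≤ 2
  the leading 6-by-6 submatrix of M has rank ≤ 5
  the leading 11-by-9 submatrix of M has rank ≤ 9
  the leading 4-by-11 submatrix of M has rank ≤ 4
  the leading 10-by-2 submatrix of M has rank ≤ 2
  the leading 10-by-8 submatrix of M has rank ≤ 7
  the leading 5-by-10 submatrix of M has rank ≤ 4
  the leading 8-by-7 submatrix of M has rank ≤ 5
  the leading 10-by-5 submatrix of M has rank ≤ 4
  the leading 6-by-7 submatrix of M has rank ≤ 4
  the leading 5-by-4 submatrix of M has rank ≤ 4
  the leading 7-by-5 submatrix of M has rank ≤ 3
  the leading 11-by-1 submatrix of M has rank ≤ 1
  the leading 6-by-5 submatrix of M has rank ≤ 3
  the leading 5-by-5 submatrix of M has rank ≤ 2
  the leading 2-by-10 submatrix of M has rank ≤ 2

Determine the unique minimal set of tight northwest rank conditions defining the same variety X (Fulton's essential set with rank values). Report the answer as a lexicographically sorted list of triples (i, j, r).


Propagating the 26 rank bounds to every northwest block:

  row 1: 0  1  1  1  1  1  1  1  1  1  1
  row 2: 1  2  2  2  2  2  2  2  2  2  2
  row 3: 1  2  2  2  2  2  2  2  3  3  3
  row 4: 1  2  2  2  2  2  2  2  3  4  4
  row 5: 1  2  2  2  2  2  2  2  3  4  5
  row 6: 1  2  2  3  3  3  3  3  4  5  6
  row 7: 1  2  2  3  3  4  4  4  5  6  7
  row 8: 1  2  3  4  4  5  5  5  6  7  8
  row 9: 1  2  3  4  4  5  6  6  7  8  9
  row 10: 1  2  3  4  4  5  6  7  8  9  10
  row 11: 1  2  3  4  5  6  7  8  9  10  11

the unique w with this rank table is (2, 1, 9, 10, 11, 4, 6, 3, 7, 8, 5).

ℓ(w)=24; the 5 essential cells (i,j,r):

[(1, 1, 0), (5, 8, 2), (7, 3, 2), (7, 5, 3), (10, 5, 4)]


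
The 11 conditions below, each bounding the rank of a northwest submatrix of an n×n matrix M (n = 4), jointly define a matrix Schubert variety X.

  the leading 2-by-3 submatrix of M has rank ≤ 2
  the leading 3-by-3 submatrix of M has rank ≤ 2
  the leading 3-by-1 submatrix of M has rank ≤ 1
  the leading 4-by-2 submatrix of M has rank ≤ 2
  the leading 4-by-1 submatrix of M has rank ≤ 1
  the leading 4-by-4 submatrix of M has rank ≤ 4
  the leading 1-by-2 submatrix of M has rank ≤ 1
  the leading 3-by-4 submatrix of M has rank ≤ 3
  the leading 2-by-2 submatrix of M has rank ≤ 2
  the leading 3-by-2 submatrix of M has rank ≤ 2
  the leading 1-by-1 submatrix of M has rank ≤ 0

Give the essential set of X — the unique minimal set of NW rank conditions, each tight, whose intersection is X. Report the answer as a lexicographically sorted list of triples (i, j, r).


Recovering R(i,j) via the rank-extension bound from the 11 conditions:

  R[1]: 0 1 1 1
  R[2]: 1 2 2 2
  R[3]: 1 2 2 3
  R[4]: 1 2 3 4

giving w = (2, 1, 4, 3) via Δ²R.

Rothe diagram D(w) (2 cells), 2 SE-corners (essential conditions):

[(1, 1, 0), (3, 3, 2)]
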